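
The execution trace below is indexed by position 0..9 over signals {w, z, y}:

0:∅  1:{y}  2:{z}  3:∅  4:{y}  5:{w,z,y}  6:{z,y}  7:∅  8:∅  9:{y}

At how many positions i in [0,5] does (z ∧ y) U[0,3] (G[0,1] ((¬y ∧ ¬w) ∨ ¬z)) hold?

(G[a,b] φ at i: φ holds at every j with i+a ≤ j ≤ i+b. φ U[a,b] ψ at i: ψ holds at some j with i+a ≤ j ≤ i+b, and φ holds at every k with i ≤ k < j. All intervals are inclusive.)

5

Evaluate at each i in [0,5]:
  i=0: ✓ (rhs at j=0)
  i=1: ✓ (rhs at j=1)
  i=2: ✓ (rhs at j=2)
  i=3: ✓ (rhs at j=3)
  i=4: ✗ (lhs fails at k=4 before rhs at j=7)
  i=5: ✓ (rhs at j=7; lhs holds on [5,6])
Positions where it holds: {0, 1, 2, 3, 5} → 5.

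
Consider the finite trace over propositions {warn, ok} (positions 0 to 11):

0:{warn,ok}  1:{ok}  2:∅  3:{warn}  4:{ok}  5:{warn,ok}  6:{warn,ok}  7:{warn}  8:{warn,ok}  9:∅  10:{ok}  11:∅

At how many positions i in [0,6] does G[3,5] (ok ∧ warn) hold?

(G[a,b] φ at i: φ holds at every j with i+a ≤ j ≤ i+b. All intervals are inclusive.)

0

Evaluate at each i in [0,6]:
  i=0: ✗ (fails at j=3)
  i=1: ✗ (fails at j=4)
  i=2: ✗ (fails at j=7)
  i=3: ✗ (fails at j=7)
  i=4: ✗ (fails at j=7)
  i=5: ✗ (fails at j=9)
  i=6: ✗ (fails at j=9)
Positions where it holds: {} → 0.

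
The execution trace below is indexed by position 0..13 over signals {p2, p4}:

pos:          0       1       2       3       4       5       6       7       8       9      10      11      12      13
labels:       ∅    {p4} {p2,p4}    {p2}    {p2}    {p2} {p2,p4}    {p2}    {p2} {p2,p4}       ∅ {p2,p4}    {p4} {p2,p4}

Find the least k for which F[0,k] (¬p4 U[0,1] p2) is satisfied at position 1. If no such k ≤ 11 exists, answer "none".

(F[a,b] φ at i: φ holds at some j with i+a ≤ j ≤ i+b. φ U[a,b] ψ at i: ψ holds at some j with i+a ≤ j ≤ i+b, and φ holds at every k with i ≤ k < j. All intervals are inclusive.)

1

Scan j = 1,2,… for (¬p4 U[0,1] p2):
  j=1: fails
  j=2: holds
First hit at j=2, so smallest k = 2-1 = 1.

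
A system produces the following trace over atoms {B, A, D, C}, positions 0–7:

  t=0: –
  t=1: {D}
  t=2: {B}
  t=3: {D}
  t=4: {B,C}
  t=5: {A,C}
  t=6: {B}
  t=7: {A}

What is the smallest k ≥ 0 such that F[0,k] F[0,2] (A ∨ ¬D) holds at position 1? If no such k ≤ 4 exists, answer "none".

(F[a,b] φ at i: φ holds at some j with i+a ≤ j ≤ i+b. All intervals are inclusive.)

0

Scan j = 1,2,… for F[0,2] (A ∨ ¬D):
  j=1: holds
First hit at j=1, so smallest k = 1-1 = 0.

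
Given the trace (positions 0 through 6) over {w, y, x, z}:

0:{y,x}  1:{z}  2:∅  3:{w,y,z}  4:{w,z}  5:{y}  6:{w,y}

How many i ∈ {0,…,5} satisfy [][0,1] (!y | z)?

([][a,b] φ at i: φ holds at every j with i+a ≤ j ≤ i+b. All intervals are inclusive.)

Evaluate at each i in [0,5]:
  i=0: ✗ (fails at j=0)
  i=1: ✓ (all of [1,2])
  i=2: ✓ (all of [2,3])
  i=3: ✓ (all of [3,4])
  i=4: ✗ (fails at j=5)
  i=5: ✗ (fails at j=5)
Positions where it holds: {1, 2, 3} → 3.

3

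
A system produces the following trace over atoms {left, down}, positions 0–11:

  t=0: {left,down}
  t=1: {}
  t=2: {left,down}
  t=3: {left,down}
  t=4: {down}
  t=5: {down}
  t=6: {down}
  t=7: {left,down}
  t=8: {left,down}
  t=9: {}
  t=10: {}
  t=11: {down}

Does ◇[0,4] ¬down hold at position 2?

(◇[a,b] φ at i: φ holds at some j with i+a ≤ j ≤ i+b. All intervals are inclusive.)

Check ¬down at each j in [2,6]:
  j=2: false
  j=3: false
  j=4: false
  j=5: false
  j=6: false
No position in the window satisfies it → formula fails.

False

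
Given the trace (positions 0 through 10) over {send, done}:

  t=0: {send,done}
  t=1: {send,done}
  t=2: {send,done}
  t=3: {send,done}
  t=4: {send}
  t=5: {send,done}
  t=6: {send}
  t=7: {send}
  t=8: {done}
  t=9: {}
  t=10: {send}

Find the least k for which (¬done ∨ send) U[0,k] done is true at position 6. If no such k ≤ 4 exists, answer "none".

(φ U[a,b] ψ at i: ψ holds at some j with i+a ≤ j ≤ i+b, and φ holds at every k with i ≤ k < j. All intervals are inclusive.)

2

Need earliest j ≥ 6 with done, and (¬done ∨ send) at every k in [6,j-1].
  j=6: rhs fails.
  j=7: rhs fails.
  j=8: rhs holds; lhs holds on [6,7]. k = 2.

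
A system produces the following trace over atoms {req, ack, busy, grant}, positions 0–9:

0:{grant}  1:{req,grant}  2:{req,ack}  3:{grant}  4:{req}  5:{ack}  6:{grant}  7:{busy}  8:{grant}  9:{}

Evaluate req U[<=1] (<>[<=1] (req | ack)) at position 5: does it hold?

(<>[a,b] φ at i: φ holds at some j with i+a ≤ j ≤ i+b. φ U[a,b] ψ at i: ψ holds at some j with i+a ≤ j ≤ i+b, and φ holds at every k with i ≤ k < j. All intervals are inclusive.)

Need some j in [5,6] with <>[<=1] (req | ack), and req at every k in [5,j-1].
  j=5: <>[<=1] (req | ack) holds; no prefix to check → satisfied.

Yes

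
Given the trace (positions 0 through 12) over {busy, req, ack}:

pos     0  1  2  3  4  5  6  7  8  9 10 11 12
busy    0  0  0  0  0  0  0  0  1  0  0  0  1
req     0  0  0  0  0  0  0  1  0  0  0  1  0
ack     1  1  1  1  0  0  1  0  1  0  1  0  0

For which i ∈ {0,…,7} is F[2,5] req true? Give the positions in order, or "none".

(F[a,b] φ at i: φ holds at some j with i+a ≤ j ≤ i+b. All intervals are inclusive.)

Evaluate at each i in [0,7]:
  i=0: ✗ (none in [2,5])
  i=1: ✗ (none in [3,6])
  i=2: ✓ (witness j=7)
  i=3: ✓ (witness j=7)
  i=4: ✓ (witness j=7)
  i=5: ✓ (witness j=7)
  i=6: ✓ (witness j=11)
  i=7: ✓ (witness j=11)

2, 3, 4, 5, 6, 7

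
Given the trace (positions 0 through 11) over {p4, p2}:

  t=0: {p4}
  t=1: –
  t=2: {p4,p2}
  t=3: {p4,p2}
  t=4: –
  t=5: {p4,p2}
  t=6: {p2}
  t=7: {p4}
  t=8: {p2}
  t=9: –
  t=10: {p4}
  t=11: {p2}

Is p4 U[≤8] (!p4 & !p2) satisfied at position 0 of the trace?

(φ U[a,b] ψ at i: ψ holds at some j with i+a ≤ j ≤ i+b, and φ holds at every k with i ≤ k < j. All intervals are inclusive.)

Holds

Need some j in [0,8] with (!p4 & !p2), and p4 at every k in [0,j-1].
  j=0: (!p4 & !p2) false.
  j=1: (!p4 & !p2) holds; p4 holds at every k in [0,0] → satisfied.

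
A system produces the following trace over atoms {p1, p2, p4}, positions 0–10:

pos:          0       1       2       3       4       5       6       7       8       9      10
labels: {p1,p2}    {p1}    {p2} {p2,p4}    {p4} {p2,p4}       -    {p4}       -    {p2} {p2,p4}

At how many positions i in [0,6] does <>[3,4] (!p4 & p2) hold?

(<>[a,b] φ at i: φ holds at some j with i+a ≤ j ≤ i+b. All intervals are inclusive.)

2

Evaluate at each i in [0,6]:
  i=0: ✗ (none in [3,4])
  i=1: ✗ (none in [4,5])
  i=2: ✗ (none in [5,6])
  i=3: ✗ (none in [6,7])
  i=4: ✗ (none in [7,8])
  i=5: ✓ (witness j=9)
  i=6: ✓ (witness j=9)
Positions where it holds: {5, 6} → 2.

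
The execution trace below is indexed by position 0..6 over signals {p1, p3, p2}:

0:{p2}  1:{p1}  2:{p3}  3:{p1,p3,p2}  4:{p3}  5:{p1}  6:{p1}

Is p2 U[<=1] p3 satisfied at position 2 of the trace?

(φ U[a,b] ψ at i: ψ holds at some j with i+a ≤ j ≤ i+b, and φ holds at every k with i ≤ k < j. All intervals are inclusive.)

Need some j in [2,3] with p3, and p2 at every k in [2,j-1].
  j=2: p3 holds; no prefix to check → satisfied.

Yes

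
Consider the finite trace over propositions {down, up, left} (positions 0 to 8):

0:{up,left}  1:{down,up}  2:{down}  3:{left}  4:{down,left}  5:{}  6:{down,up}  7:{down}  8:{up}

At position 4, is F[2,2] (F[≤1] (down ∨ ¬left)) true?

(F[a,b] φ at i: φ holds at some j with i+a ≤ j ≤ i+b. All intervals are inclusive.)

Check F[≤1] (down ∨ ¬left) at each j in [6,6]:
  j=6: holds (witness at 6)
Found at j=6 → formula holds.

Yes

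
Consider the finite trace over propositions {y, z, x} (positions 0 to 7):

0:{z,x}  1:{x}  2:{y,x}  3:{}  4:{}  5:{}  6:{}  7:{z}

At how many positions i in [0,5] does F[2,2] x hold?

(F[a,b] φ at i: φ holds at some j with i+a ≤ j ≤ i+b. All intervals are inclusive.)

Evaluate at each i in [0,5]:
  i=0: ✓ (witness j=2)
  i=1: ✗ (none in [3,3])
  i=2: ✗ (none in [4,4])
  i=3: ✗ (none in [5,5])
  i=4: ✗ (none in [6,6])
  i=5: ✗ (none in [7,7])
Positions where it holds: {0} → 1.

1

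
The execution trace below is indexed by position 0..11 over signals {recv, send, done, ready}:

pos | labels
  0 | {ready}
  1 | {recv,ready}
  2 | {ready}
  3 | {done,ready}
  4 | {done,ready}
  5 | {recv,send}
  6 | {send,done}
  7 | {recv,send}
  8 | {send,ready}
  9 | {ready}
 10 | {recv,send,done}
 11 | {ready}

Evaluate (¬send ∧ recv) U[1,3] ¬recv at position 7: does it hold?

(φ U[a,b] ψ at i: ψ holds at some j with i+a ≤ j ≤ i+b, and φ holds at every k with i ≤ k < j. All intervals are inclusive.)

Does not hold

Need some j in [8,10] with ¬recv, and (¬send ∧ recv) at every k in [7,j-1].
  j=8: ¬recv holds, but (¬send ∧ recv) fails at k=7 → not this j.
  j=9: ¬recv holds, but (¬send ∧ recv) fails at k=7 → not this j.
  j=10: ¬recv false.
No j in the window works → until fails.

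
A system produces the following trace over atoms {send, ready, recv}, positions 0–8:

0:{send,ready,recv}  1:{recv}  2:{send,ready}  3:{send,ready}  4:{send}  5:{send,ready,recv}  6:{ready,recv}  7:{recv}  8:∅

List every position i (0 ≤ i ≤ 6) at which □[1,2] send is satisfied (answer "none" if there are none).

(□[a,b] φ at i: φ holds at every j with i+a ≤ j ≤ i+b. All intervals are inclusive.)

Evaluate at each i in [0,6]:
  i=0: ✗ (fails at j=1)
  i=1: ✓ (all of [2,3])
  i=2: ✓ (all of [3,4])
  i=3: ✓ (all of [4,5])
  i=4: ✗ (fails at j=6)
  i=5: ✗ (fails at j=6)
  i=6: ✗ (fails at j=7)

1, 2, 3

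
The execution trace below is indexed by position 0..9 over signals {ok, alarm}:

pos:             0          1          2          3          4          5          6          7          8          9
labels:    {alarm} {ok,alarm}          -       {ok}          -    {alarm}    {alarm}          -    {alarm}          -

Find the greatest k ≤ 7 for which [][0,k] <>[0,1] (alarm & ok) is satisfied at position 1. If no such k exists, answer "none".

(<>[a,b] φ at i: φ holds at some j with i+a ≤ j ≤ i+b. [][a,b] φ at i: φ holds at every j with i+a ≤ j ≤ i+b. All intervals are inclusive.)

<>[0,1] (alarm & ok) must hold from j=1 onward; find where it first fails.
  j=1: holds
  j=2: fails
Holds on [1,1], so largest k = 0.

0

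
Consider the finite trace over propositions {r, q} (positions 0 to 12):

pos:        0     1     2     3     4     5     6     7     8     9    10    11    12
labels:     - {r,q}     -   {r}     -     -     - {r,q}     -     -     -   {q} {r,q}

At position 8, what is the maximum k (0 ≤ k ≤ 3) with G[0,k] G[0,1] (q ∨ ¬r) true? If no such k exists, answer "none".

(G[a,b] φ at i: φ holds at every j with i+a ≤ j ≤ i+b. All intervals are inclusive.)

G[0,1] (q ∨ ¬r) must hold from j=8 onward; find where it first fails.
  j=8: holds
  j=9: holds
  j=10: holds
  j=11: holds
Holds through j=11; largest k = 3.

3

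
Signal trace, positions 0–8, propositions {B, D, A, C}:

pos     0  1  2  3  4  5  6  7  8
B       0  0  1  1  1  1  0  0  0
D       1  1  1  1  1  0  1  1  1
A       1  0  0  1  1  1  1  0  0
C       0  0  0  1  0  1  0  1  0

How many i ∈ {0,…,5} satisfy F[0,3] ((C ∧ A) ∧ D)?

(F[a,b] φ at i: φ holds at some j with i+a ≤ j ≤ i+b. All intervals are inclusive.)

4

Evaluate at each i in [0,5]:
  i=0: ✓ (witness j=3)
  i=1: ✓ (witness j=3)
  i=2: ✓ (witness j=3)
  i=3: ✓ (witness j=3)
  i=4: ✗ (none in [4,7])
  i=5: ✗ (none in [5,8])
Positions where it holds: {0, 1, 2, 3} → 4.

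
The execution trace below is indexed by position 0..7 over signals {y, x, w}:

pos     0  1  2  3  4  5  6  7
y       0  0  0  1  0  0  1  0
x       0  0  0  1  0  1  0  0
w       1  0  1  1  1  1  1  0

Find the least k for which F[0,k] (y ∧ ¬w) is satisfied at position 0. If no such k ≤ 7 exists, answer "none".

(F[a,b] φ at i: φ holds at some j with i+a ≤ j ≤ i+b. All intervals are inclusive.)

Scan j = 0,1,… for (y ∧ ¬w):
  j=0: fails
  j=1: fails
  j=2: fails
  j=3: fails
  j=4: fails
  j=5: fails
  j=6: fails
  j=7: fails
No j in [0,7] satisfies it → none.

none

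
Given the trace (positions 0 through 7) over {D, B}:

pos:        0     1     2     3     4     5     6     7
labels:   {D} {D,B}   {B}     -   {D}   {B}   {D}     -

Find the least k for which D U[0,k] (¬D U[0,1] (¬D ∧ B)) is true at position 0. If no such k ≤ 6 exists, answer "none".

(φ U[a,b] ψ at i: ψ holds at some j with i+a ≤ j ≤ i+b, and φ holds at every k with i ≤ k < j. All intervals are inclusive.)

Need earliest j ≥ 0 with (¬D U[0,1] (¬D ∧ B)), and D at every k in [0,j-1].
  j=0: rhs fails.
  j=1: rhs fails.
  j=2: rhs holds; lhs holds on [0,1]. k = 2.

2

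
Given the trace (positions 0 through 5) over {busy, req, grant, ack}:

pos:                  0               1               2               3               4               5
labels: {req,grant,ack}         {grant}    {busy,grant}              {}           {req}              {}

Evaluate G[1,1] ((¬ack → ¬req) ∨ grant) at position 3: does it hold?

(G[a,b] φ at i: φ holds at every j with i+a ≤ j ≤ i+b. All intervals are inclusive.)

False

Check ((¬ack → ¬req) ∨ grant) at every j in [4,4]:
  j=4: false
Fails at j=4 → formula fails.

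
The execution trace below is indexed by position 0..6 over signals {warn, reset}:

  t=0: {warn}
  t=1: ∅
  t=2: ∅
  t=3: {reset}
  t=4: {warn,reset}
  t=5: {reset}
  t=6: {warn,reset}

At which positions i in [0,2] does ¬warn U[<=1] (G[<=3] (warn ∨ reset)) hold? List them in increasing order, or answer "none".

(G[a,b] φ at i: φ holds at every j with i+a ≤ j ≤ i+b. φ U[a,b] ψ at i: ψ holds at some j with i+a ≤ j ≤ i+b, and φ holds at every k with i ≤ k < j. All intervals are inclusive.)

2

Evaluate at each i in [0,2]:
  i=0: ✗ (no rhs in [0,1])
  i=1: ✗ (no rhs in [1,2])
  i=2: ✓ (rhs at j=3; lhs holds on [2,2])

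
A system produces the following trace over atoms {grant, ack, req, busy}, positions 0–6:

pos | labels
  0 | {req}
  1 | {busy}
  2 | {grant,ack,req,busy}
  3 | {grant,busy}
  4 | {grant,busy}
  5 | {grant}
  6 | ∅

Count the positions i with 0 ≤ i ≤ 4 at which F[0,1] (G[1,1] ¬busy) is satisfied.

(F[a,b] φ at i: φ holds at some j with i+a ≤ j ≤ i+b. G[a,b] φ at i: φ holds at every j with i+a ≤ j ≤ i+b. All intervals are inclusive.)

Evaluate at each i in [0,4]:
  i=0: ✗ (none in [0,1])
  i=1: ✗ (none in [1,2])
  i=2: ✗ (none in [2,3])
  i=3: ✓ (witness j=4)
  i=4: ✓ (witness j=4)
Positions where it holds: {3, 4} → 2.

2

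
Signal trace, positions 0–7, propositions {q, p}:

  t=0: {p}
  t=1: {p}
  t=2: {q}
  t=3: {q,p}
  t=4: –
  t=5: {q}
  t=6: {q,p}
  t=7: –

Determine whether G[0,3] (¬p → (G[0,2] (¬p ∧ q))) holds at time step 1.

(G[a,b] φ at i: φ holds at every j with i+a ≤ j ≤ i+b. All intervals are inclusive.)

Check (¬p → (G[0,2] (¬p ∧ q))) at every j in [1,4]:
  j=1: antecedent false → ✓
  j=2: antecedent true; consequent fails at 3 → ✗
  j=3: antecedent false → ✓
  j=4: antecedent true; consequent fails at 4 → ✗
Fails at j=2 → formula fails.

False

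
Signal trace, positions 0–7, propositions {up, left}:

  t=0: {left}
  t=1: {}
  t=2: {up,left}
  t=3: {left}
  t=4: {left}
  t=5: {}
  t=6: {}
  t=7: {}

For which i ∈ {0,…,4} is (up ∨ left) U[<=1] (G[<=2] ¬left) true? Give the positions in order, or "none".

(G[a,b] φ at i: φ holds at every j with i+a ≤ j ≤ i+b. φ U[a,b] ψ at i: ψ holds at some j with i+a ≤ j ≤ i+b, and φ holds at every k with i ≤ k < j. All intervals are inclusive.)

4

Evaluate at each i in [0,4]:
  i=0: ✗ (no rhs in [0,1])
  i=1: ✗ (no rhs in [1,2])
  i=2: ✗ (no rhs in [2,3])
  i=3: ✗ (no rhs in [3,4])
  i=4: ✓ (rhs at j=5; lhs holds on [4,4])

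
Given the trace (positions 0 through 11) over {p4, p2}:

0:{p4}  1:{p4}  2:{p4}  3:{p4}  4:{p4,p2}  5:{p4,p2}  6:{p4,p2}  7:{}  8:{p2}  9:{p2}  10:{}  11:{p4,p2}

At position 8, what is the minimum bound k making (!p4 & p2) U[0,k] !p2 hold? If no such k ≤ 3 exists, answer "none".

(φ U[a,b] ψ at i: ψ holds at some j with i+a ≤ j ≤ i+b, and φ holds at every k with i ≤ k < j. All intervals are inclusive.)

2

Need earliest j ≥ 8 with !p2, and (!p4 & p2) at every k in [8,j-1].
  j=8: rhs fails.
  j=9: rhs fails.
  j=10: rhs holds; lhs holds on [8,9]. k = 2.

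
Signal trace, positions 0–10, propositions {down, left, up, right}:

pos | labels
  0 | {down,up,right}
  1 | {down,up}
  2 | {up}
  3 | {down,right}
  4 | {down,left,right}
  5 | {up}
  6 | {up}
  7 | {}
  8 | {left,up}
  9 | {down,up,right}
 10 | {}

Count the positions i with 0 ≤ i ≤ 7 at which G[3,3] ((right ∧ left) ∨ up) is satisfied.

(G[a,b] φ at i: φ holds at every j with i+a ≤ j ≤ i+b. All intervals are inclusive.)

Evaluate at each i in [0,7]:
  i=0: ✗ (fails at j=3)
  i=1: ✓ (all of [4,4])
  i=2: ✓ (all of [5,5])
  i=3: ✓ (all of [6,6])
  i=4: ✗ (fails at j=7)
  i=5: ✓ (all of [8,8])
  i=6: ✓ (all of [9,9])
  i=7: ✗ (fails at j=10)
Positions where it holds: {1, 2, 3, 5, 6} → 5.

5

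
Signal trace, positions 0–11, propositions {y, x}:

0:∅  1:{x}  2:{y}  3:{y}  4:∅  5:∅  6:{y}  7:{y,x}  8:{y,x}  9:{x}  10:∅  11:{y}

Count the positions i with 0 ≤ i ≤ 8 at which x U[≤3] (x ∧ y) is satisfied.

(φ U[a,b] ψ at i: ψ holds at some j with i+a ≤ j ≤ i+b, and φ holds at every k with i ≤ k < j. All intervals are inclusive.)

2

Evaluate at each i in [0,8]:
  i=0: ✗ (no rhs in [0,3])
  i=1: ✗ (no rhs in [1,4])
  i=2: ✗ (no rhs in [2,5])
  i=3: ✗ (no rhs in [3,6])
  i=4: ✗ (lhs fails at k=4 before rhs at j=7)
  i=5: ✗ (lhs fails at k=5 before rhs at j=7)
  i=6: ✗ (lhs fails at k=6 before rhs at j=7)
  i=7: ✓ (rhs at j=7)
  i=8: ✓ (rhs at j=8)
Positions where it holds: {7, 8} → 2.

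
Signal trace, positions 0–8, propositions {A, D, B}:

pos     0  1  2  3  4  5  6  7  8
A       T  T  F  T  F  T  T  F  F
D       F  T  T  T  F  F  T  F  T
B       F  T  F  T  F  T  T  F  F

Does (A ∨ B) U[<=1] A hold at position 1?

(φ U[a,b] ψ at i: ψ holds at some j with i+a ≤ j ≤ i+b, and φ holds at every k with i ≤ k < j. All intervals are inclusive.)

Need some j in [1,2] with A, and (A ∨ B) at every k in [1,j-1].
  j=1: A holds; no prefix to check → satisfied.

Holds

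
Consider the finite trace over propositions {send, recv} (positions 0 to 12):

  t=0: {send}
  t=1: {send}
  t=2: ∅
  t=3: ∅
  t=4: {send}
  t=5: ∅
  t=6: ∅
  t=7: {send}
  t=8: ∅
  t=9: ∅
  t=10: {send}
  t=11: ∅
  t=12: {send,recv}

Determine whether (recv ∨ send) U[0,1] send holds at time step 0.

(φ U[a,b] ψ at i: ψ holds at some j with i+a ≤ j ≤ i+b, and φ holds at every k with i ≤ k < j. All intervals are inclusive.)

True

Need some j in [0,1] with send, and (recv ∨ send) at every k in [0,j-1].
  j=0: send holds; no prefix to check → satisfied.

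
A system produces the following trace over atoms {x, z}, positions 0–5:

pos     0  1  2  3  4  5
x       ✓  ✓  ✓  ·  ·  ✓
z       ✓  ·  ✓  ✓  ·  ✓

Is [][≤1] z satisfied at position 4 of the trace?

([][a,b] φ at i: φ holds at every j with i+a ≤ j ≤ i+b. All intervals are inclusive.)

False

Check z at every j in [4,5]:
  j=4: false
  j=5: true
Fails at j=4 → formula fails.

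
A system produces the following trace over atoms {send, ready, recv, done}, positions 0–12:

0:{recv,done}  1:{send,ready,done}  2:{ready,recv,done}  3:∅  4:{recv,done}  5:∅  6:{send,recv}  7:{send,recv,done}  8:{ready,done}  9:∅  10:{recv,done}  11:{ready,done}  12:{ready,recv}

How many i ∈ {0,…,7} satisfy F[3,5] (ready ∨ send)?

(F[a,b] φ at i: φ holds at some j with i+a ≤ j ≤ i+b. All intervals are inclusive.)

Evaluate at each i in [0,7]:
  i=0: ✗ (none in [3,5])
  i=1: ✓ (witness j=6)
  i=2: ✓ (witness j=6)
  i=3: ✓ (witness j=6)
  i=4: ✓ (witness j=7)
  i=5: ✓ (witness j=8)
  i=6: ✓ (witness j=11)
  i=7: ✓ (witness j=11)
Positions where it holds: {1, 2, 3, 4, 5, 6, 7} → 7.

7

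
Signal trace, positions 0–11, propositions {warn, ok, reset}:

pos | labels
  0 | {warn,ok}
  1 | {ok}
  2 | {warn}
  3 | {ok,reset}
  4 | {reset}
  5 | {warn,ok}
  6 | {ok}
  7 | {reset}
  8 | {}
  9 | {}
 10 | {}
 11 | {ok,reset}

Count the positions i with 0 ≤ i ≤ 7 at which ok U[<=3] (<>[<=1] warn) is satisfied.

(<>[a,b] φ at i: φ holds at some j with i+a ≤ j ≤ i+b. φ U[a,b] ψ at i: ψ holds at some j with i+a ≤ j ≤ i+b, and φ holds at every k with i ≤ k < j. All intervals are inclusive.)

Evaluate at each i in [0,7]:
  i=0: ✓ (rhs at j=0)
  i=1: ✓ (rhs at j=1)
  i=2: ✓ (rhs at j=2)
  i=3: ✓ (rhs at j=4; lhs holds on [3,3])
  i=4: ✓ (rhs at j=4)
  i=5: ✓ (rhs at j=5)
  i=6: ✗ (no rhs in [6,9])
  i=7: ✗ (no rhs in [7,10])
Positions where it holds: {0, 1, 2, 3, 4, 5} → 6.

6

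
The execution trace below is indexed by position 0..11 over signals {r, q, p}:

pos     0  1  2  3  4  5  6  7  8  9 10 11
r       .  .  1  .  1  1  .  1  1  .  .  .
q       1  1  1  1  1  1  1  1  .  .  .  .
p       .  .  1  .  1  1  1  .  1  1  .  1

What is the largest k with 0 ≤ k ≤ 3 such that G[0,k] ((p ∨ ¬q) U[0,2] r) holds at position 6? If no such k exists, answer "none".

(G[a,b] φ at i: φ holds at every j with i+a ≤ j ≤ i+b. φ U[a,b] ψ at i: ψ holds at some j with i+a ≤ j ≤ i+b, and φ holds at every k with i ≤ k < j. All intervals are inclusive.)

((p ∨ ¬q) U[0,2] r) must hold from j=6 onward; find where it first fails.
  j=6: holds
  j=7: holds
  j=8: holds
  j=9: fails
Holds on [6,8], so largest k = 2.

2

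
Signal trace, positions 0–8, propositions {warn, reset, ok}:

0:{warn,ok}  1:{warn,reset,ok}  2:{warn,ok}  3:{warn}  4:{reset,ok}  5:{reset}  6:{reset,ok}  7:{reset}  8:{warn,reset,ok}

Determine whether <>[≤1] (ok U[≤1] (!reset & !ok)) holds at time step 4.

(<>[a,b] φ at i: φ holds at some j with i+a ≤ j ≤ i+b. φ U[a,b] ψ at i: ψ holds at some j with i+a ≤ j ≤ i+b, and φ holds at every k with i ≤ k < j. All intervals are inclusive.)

Check (ok U[≤1] (!reset & !ok)) at each j in [4,5]:
  j=4: fails
  j=5: fails
No position in the window satisfies it → formula fails.

No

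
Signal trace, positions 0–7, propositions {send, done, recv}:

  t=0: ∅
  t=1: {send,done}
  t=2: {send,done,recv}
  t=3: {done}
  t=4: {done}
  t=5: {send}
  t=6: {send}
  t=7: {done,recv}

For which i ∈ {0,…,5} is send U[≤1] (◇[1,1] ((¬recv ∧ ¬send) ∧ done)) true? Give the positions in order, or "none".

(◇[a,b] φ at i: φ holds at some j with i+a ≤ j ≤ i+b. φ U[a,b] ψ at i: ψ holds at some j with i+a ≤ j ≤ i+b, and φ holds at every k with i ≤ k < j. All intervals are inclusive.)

1, 2, 3

Evaluate at each i in [0,5]:
  i=0: ✗ (no rhs in [0,1])
  i=1: ✓ (rhs at j=2; lhs holds on [1,1])
  i=2: ✓ (rhs at j=2)
  i=3: ✓ (rhs at j=3)
  i=4: ✗ (no rhs in [4,5])
  i=5: ✗ (no rhs in [5,6])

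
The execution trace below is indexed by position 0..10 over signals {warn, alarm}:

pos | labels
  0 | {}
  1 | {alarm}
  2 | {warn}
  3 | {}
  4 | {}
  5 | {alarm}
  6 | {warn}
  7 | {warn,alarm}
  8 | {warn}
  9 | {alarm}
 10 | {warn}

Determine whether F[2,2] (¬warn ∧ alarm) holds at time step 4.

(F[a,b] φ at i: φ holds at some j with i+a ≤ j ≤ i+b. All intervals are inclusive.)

Check (¬warn ∧ alarm) at each j in [6,6]:
  j=6: false
No position in the window satisfies it → formula fails.

False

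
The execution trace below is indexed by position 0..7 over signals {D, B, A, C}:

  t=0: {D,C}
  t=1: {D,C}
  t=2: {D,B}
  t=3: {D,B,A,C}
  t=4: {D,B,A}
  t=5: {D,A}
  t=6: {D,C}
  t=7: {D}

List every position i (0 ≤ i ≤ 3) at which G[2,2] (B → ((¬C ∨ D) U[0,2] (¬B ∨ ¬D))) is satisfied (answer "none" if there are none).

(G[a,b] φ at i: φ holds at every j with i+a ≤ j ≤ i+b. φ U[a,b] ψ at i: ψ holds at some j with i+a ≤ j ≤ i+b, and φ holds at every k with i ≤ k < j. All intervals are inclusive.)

1, 2, 3

Evaluate at each i in [0,3]:
  i=0: ✗ (fails at j=2)
  i=1: ✓ (all of [3,3])
  i=2: ✓ (all of [4,4])
  i=3: ✓ (all of [5,5])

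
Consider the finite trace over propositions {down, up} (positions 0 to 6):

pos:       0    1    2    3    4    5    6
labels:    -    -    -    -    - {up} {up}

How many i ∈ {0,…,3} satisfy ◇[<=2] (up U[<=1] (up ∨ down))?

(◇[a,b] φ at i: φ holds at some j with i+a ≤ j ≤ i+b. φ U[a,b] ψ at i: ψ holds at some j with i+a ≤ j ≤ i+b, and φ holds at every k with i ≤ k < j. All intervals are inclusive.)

Evaluate at each i in [0,3]:
  i=0: ✗ (none in [0,2])
  i=1: ✗ (none in [1,3])
  i=2: ✗ (none in [2,4])
  i=3: ✓ (witness j=5)
Positions where it holds: {3} → 1.

1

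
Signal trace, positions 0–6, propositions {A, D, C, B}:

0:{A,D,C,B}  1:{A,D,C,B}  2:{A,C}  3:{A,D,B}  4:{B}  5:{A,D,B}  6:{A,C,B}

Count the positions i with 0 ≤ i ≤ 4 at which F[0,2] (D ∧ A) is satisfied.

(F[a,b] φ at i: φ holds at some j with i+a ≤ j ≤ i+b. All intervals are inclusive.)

5

Evaluate at each i in [0,4]:
  i=0: ✓ (witness j=0)
  i=1: ✓ (witness j=1)
  i=2: ✓ (witness j=3)
  i=3: ✓ (witness j=3)
  i=4: ✓ (witness j=5)
Positions where it holds: {0, 1, 2, 3, 4} → 5.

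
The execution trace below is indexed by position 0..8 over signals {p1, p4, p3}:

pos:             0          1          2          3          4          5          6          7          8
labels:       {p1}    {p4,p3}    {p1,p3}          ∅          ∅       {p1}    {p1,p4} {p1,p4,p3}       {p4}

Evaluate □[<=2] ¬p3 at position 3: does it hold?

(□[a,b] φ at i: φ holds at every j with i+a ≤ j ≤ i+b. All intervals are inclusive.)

Holds

Check ¬p3 at every j in [3,5]:
  j=3: true
  j=4: true
  j=5: true
All positions satisfy it → formula holds.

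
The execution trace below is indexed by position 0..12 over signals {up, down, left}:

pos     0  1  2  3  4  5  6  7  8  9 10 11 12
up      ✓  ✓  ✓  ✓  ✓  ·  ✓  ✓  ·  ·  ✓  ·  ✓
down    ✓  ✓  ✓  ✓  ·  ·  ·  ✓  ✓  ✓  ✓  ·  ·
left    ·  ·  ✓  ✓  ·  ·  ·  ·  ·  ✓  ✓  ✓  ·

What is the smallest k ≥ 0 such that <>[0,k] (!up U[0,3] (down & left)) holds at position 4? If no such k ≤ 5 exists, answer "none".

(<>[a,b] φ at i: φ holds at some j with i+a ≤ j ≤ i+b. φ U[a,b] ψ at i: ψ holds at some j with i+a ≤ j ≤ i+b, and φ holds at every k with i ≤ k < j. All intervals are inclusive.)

Scan j = 4,5,… for (!up U[0,3] (down & left)):
  j=4: fails
  j=5: fails
  j=6: fails
  j=7: fails
  j=8: holds
First hit at j=8, so smallest k = 8-4 = 4.

4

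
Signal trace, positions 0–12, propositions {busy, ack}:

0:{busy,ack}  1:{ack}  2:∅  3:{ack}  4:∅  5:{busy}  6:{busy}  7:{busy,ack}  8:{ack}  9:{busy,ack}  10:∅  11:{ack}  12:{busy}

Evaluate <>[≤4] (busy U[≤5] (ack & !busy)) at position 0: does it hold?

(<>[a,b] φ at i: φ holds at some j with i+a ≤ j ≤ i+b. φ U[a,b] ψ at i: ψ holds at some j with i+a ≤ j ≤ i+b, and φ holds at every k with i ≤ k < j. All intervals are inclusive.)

Holds

Check (busy U[≤5] (ack & !busy)) at each j in [0,4]:
  j=0: holds
  j=1: holds
  j=2: fails
  j=3: holds
  j=4: fails
Found at j=0 → formula holds.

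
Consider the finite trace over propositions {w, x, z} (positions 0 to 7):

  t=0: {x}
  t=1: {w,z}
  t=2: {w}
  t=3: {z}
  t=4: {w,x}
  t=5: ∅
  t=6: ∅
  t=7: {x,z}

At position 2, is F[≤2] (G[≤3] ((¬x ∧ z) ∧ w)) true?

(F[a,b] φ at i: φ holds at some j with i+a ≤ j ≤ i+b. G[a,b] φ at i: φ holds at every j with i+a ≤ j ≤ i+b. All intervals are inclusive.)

False

Check G[≤3] ((¬x ∧ z) ∧ w) at each j in [2,4]:
  j=2: fails at 2
  j=3: fails at 3
  j=4: fails at 4
No position in the window satisfies it → formula fails.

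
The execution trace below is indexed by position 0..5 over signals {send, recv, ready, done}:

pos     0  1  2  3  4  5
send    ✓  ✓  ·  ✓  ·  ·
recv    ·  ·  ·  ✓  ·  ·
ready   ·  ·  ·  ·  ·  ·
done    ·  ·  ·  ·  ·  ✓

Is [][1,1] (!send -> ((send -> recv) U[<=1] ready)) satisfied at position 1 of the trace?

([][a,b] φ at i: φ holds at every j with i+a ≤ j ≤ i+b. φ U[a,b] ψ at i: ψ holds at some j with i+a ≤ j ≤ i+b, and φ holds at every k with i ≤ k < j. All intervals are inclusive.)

Check (!send -> ((send -> recv) U[<=1] ready)) at every j in [2,2]:
  j=2: antecedent true; consequent fails → ✗
Fails at j=2 → formula fails.

False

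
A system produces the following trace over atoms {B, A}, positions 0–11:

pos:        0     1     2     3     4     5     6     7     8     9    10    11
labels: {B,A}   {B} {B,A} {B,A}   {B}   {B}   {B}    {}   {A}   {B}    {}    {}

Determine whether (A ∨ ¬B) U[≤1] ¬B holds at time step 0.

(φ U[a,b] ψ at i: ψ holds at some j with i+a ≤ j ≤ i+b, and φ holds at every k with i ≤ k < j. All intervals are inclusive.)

False

Need some j in [0,1] with ¬B, and (A ∨ ¬B) at every k in [0,j-1].
  j=0: ¬B false.
  j=1: ¬B false.
No j in the window works → until fails.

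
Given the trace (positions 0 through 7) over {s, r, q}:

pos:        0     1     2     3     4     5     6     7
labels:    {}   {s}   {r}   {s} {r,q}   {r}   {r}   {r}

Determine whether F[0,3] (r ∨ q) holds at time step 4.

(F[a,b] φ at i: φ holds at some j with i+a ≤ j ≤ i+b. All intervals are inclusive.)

Check (r ∨ q) at each j in [4,7]:
  j=4: true
  j=5: true
  j=6: true
  j=7: true
Found at j=4 → formula holds.

Yes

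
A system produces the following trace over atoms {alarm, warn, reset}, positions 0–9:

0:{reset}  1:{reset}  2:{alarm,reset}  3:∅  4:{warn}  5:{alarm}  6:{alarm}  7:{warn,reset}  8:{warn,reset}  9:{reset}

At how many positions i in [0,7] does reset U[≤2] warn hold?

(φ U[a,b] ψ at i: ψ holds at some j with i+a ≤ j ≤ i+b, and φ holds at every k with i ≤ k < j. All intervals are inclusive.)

2

Evaluate at each i in [0,7]:
  i=0: ✗ (no rhs in [0,2])
  i=1: ✗ (no rhs in [1,3])
  i=2: ✗ (lhs fails at k=3 before rhs at j=4)
  i=3: ✗ (lhs fails at k=3 before rhs at j=4)
  i=4: ✓ (rhs at j=4)
  i=5: ✗ (lhs fails at k=5 before rhs at j=7)
  i=6: ✗ (lhs fails at k=6 before rhs at j=7)
  i=7: ✓ (rhs at j=7)
Positions where it holds: {4, 7} → 2.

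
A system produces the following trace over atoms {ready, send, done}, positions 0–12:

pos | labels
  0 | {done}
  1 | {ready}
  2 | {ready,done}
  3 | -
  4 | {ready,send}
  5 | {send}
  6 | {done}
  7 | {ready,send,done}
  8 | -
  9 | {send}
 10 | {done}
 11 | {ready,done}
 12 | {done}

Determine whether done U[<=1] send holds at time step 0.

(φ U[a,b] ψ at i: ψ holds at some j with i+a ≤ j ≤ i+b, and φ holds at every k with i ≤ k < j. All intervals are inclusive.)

Need some j in [0,1] with send, and done at every k in [0,j-1].
  j=0: send false.
  j=1: send false.
No j in the window works → until fails.

False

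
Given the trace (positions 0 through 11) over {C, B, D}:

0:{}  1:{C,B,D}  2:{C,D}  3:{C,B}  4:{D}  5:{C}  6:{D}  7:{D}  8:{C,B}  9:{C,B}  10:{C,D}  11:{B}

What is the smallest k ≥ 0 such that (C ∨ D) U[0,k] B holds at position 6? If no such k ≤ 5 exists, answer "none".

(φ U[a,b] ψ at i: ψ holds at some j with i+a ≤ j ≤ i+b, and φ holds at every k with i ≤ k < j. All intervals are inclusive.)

Need earliest j ≥ 6 with B, and (C ∨ D) at every k in [6,j-1].
  j=6: rhs fails.
  j=7: rhs fails.
  j=8: rhs holds; lhs holds on [6,7]. k = 2.

2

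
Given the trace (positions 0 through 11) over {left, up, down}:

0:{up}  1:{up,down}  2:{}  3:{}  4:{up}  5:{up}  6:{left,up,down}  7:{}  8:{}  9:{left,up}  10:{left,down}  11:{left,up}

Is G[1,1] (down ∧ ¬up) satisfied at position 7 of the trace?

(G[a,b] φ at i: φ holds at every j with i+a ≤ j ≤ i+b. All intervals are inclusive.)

Check (down ∧ ¬up) at every j in [8,8]:
  j=8: false
Fails at j=8 → formula fails.

False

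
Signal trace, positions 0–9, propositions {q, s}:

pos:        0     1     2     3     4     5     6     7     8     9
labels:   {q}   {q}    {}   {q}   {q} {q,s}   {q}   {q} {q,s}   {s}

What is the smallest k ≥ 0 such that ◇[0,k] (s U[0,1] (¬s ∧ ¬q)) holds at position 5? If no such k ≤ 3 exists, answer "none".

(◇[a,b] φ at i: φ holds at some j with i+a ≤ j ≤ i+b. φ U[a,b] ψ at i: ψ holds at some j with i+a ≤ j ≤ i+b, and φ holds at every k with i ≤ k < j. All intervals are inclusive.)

none

Scan j = 5,6,… for (s U[0,1] (¬s ∧ ¬q)):
  j=5: fails
  j=6: fails
  j=7: fails
  j=8: fails
No j in [5,8] satisfies it → none.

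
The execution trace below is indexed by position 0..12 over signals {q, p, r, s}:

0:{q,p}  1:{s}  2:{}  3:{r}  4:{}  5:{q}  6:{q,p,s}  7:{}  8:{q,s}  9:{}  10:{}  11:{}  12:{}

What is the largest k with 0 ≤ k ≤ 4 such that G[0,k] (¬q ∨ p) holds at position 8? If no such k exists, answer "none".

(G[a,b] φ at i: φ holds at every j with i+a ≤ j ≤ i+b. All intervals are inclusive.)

none

(¬q ∨ p) must hold from j=8 onward; find where it first fails.
  j=8: fails → no k works.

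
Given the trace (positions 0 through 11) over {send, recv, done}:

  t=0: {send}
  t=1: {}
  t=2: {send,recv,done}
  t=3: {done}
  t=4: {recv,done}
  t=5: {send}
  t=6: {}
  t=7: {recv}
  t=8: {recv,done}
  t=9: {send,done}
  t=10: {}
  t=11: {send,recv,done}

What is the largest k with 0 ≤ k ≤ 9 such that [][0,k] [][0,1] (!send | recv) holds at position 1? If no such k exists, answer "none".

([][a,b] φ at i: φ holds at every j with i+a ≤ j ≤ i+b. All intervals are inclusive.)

2

[][0,1] (!send | recv) must hold from j=1 onward; find where it first fails.
  j=1: holds
  j=2: holds
  j=3: holds
  j=4: fails
Holds on [1,3], so largest k = 2.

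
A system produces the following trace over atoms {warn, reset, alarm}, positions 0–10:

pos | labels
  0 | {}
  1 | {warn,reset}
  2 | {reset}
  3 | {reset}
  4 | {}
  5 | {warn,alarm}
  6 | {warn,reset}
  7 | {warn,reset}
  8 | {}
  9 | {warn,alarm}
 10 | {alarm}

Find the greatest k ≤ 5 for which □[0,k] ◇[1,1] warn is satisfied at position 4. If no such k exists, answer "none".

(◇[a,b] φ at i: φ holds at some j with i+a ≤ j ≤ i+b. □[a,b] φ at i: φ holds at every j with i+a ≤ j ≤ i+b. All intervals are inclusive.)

2

◇[1,1] warn must hold from j=4 onward; find where it first fails.
  j=4: holds
  j=5: holds
  j=6: holds
  j=7: fails
Holds on [4,6], so largest k = 2.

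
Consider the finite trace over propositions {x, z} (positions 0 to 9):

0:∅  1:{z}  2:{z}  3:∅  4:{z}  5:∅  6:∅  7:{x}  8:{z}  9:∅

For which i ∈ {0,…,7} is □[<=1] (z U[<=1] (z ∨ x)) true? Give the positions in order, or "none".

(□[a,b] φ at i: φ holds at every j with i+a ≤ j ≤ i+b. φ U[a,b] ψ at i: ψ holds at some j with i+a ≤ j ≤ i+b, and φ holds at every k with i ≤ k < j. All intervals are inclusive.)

1, 7

Evaluate at each i in [0,7]:
  i=0: ✗ (fails at j=0)
  i=1: ✓ (all of [1,2])
  i=2: ✗ (fails at j=3)
  i=3: ✗ (fails at j=3)
  i=4: ✗ (fails at j=5)
  i=5: ✗ (fails at j=5)
  i=6: ✗ (fails at j=6)
  i=7: ✓ (all of [7,8])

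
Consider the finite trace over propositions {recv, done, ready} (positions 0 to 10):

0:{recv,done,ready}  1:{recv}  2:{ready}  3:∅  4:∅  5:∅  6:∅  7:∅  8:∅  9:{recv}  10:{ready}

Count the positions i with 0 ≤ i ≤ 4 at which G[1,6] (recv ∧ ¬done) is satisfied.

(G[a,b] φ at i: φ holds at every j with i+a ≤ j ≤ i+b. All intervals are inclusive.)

0

Evaluate at each i in [0,4]:
  i=0: ✗ (fails at j=2)
  i=1: ✗ (fails at j=2)
  i=2: ✗ (fails at j=3)
  i=3: ✗ (fails at j=4)
  i=4: ✗ (fails at j=5)
Positions where it holds: {} → 0.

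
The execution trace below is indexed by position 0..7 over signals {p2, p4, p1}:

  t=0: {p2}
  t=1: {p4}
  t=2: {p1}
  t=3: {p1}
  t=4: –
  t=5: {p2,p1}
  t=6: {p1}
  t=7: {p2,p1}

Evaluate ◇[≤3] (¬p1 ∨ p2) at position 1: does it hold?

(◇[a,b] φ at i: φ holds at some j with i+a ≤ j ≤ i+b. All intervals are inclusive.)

Check (¬p1 ∨ p2) at each j in [1,4]:
  j=1: true
  j=2: false
  j=3: false
  j=4: true
Found at j=1 → formula holds.

Yes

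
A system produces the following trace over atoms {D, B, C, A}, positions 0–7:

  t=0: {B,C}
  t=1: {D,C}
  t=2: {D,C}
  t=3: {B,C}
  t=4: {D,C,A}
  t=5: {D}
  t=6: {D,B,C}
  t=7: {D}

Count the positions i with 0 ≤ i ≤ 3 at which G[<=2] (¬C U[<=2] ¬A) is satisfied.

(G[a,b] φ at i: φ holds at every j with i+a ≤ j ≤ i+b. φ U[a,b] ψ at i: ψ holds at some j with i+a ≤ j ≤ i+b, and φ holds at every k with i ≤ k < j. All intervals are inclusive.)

Evaluate at each i in [0,3]:
  i=0: ✓ (all of [0,2])
  i=1: ✓ (all of [1,3])
  i=2: ✗ (fails at j=4)
  i=3: ✗ (fails at j=4)
Positions where it holds: {0, 1} → 2.

2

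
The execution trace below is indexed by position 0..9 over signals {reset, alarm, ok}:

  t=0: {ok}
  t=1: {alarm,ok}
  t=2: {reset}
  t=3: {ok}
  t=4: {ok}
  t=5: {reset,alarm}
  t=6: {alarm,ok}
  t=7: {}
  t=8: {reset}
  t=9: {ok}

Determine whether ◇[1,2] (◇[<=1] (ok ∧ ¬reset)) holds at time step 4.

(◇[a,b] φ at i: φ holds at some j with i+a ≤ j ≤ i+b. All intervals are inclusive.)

Holds

Check ◇[<=1] (ok ∧ ¬reset) at each j in [5,6]:
  j=5: holds (witness at 6)
  j=6: holds (witness at 6)
Found at j=5 → formula holds.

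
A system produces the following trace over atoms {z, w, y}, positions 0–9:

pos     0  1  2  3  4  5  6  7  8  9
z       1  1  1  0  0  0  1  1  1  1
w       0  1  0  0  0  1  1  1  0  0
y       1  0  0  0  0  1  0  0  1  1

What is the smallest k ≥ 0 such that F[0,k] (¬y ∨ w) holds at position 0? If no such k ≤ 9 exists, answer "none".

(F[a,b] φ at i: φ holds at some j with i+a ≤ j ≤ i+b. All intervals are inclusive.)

Scan j = 0,1,… for (¬y ∨ w):
  j=0: fails
  j=1: holds
First hit at j=1, so smallest k = 1-0 = 1.

1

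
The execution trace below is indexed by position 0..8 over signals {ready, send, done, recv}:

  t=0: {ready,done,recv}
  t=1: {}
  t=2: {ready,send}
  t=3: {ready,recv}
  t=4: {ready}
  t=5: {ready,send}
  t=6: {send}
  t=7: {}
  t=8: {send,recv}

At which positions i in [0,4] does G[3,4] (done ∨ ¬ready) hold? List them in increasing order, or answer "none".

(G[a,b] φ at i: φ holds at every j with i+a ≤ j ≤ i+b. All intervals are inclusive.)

3, 4

Evaluate at each i in [0,4]:
  i=0: ✗ (fails at j=3)
  i=1: ✗ (fails at j=4)
  i=2: ✗ (fails at j=5)
  i=3: ✓ (all of [6,7])
  i=4: ✓ (all of [7,8])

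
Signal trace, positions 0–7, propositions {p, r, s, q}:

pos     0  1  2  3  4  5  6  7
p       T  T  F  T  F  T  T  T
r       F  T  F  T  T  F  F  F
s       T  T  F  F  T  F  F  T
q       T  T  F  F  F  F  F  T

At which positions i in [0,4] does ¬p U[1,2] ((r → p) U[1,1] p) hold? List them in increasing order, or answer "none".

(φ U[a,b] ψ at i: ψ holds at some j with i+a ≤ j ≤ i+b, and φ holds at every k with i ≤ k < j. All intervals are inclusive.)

4

Evaluate at each i in [0,4]:
  i=0: ✗ (lhs fails at k=0 before rhs at j=2)
  i=1: ✗ (lhs fails at k=1 before rhs at j=2)
  i=2: ✗ (no rhs in [3,4])
  i=3: ✗ (lhs fails at k=3 before rhs at j=5)
  i=4: ✓ (rhs at j=5; lhs holds on [4,4])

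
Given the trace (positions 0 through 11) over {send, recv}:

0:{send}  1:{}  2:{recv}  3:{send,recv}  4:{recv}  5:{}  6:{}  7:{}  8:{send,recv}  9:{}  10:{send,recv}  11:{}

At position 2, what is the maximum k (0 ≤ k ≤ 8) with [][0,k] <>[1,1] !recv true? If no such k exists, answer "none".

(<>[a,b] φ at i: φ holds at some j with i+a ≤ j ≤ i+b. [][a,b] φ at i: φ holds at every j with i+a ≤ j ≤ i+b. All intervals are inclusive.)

<>[1,1] !recv must hold from j=2 onward; find where it first fails.
  j=2: fails → no k works.

none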